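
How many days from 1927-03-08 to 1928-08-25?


From 1927-03-08 to 1928-08-25
1927-03-08: days before March = 31 + 28 = 59 (1927 is not a leap year); day of year = 59 + 8 = 67
1928-08-25: days before August = 31 + 29 + 31 + 30 + 31 + 30 + 31 = 213 (1928 is a leap year); day of year = 213 + 25 = 238
Rest of 1927: 365 - 67 = 298
Total = 298 + 238 = 536

536 days


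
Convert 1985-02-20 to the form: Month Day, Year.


ISO 1985-02-20 parses as year=1985, month=02, day=20
Month 2 -> February

February 20, 1985


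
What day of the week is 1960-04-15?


Date: April 15, 1960
Anchor: Jan 1, 1960. With p = 1960 - 1 = 1959: (p + p//4 - p//100 + p//400) mod 7 = (1959 + 489 - 19 + 4) mod 7 = 2433 mod 7 = 4 -> Friday (Mon=0 ... Sun=6)
Days before April (Jan-Mar): 91; offset = 91 + 15 - 1 = 105
Weekday index = (4 + 105) mod 7 = 4

Day of the week: Friday


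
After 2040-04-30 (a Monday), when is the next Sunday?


Current: Monday
Target: Sunday
Days ahead: 6

Next Sunday: 2040-05-06


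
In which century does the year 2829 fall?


Century = (year - 1) // 100 + 1
= (2829 - 1) // 100 + 1
= 2828 // 100 + 1
= 28 + 1

29th century


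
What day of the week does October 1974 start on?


Target: October 1, 1974
Anchor: Jan 1, 1974. With p = 1974 - 1 = 1973: (p + p//4 - p//100 + p//400) mod 7 = (1973 + 493 - 19 + 4) mod 7 = 2451 mod 7 = 1 -> Tuesday (Mon=0 ... Sun=6)
Days before October (Jan-Sep): 273 days
Weekday index = (1 + 273) mod 7 = 1

Tuesday


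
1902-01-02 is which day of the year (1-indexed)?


Date: January 2, 1902
No months before January
Plus 2 days in January

Day of year: 2


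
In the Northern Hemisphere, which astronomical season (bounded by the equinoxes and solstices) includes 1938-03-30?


Date: March 30
Astronomical Spring (approx.; exact equinox/solstice day varies by year): March 20 to June 20
March 30 falls within the Spring window

Spring


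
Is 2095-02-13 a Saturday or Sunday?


Anchor: Jan 1, 2095. With p = 2095 - 1 = 2094: (p + p//4 - p//100 + p//400) mod 7 = (2094 + 523 - 20 + 5) mod 7 = 2602 mod 7 = 5 -> Saturday (Mon=0 ... Sun=6)
Day of year: 44; offset = 43
Weekday index = (5 + 43) mod 7 = 6 -> Sunday
Weekend days: Saturday, Sunday

Yes


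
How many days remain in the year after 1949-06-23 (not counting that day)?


Day of year: 174 of 365
Remaining = 365 - 174

191 days


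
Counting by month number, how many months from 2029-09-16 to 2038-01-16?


From September 2029 to January 2038
9 years * 12 = 108 months, minus 8 months = 100

100 months


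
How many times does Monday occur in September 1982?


September 1982 has 30 days
Anchor: Jan 1, 1982. With p = 1982 - 1 = 1981: (p + p//4 - p//100 + p//400) mod 7 = (1981 + 495 - 19 + 4) mod 7 = 2461 mod 7 = 4 -> Friday (Mon=0 ... Sun=6)
Days before September (Jan-Aug): 243; September 1 index = (4 + 243) mod 7 = 2 -> Wednesday
First Monday is September 6
Mondays: 6, 13, 20, 27

4 Mondays


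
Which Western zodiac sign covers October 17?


Date: October 17
Conventional tropical zodiac dates: Libra from September 23 onward; Scorpio starts October 23
October 17 falls within the Libra range

Libra


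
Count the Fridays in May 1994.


May 1994 has 31 days
Anchor: Jan 1, 1994. With p = 1994 - 1 = 1993: (p + p//4 - p//100 + p//400) mod 7 = (1993 + 498 - 19 + 4) mod 7 = 2476 mod 7 = 5 -> Saturday (Mon=0 ... Sun=6)
Days before May (Jan-Apr): 120; May 1 index = (5 + 120) mod 7 = 6 -> Sunday
First Friday is May 6
Fridays: 6, 13, 20, 27

4 Fridays


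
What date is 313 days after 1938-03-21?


Start: 1938-03-21, add 313 days
March 1938 has 31 days: 31 - 21 = 10 days to March 31 -> 303 left
April 1938 has 30 days -> 273 left
May 1938 has 31 days -> 242 left
June 1938 has 30 days -> 212 left
July 1938 has 31 days -> 181 left
August 1938 has 31 days -> 150 left
September 1938 has 30 days -> 120 left
October 1938 has 31 days -> 89 left
November 1938 has 30 days -> 59 left
December 1938 has 31 days -> 28 left
January 1939: 28 <= 31 -> lands on January 28

Result: 1939-01-28


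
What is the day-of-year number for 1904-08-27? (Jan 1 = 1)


Date: August 27, 1904
Days in months 1 through 7: 213
Plus 27 days in August

Day of year: 240


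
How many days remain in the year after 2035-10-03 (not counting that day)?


Day of year: 276 of 365
Remaining = 365 - 276

89 days


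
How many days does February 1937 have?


February 1937 (leap year: no)

28 days


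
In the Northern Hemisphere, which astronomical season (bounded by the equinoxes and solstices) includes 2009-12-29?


Date: December 29
Astronomical Winter (approx.; exact equinox/solstice day varies by year): December 21 to March 19
December 29 falls within the Winter window

Winter


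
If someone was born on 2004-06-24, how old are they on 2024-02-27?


Birth: 2004-06-24
Reference: 2024-02-27
Year difference: 2024 - 2004 = 20
Birthday not yet reached in 2024, subtract 1

19 years old


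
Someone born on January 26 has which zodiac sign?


Date: January 26
Conventional tropical zodiac dates: Aquarius from January 20 onward; Pisces starts February 19
January 26 falls within the Aquarius range

Aquarius


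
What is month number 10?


Month 10 of 12

October


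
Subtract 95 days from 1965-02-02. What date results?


Start: 1965-02-02, subtract 95 days
Back 2 days from February 2 reaches January 31, 1965 -> 93 left
January 1965 has 31 days -> back to December 31, 1964 -> 62 left
December 1964 has 31 days -> back to November 30, 1964 -> 31 left
November 1964 has 30 days -> back to October 31, 1964 -> 1 left
October 1964: 31 - 1 = 30 -> lands on October 30

Result: 1964-10-30


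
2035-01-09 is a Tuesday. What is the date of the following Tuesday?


Current: Tuesday
Target: Tuesday
Days ahead: 7

Next Tuesday: 2035-01-16


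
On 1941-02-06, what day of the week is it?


Date: February 6, 1941
Anchor: Jan 1, 1941. With p = 1941 - 1 = 1940: (p + p//4 - p//100 + p//400) mod 7 = (1940 + 485 - 19 + 4) mod 7 = 2410 mod 7 = 2 -> Wednesday (Mon=0 ... Sun=6)
Days before February (Jan): 31; offset = 31 + 6 - 1 = 36
Weekday index = (2 + 36) mod 7 = 3

Day of the week: Thursday


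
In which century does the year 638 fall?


Century = (year - 1) // 100 + 1
= (638 - 1) // 100 + 1
= 637 // 100 + 1
= 6 + 1

7th century


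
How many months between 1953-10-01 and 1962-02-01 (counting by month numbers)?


From October 1953 to February 1962
9 years * 12 = 108 months, minus 8 months = 100

100 months


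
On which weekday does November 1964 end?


November 1964 has 30 days
Anchor: Jan 1, 1964. With p = 1964 - 1 = 1963: (p + p//4 - p//100 + p//400) mod 7 = (1963 + 490 - 19 + 4) mod 7 = 2438 mod 7 = 2 -> Wednesday (Mon=0 ... Sun=6)
Days before November (Jan-Oct): 305; November 1 index = (2 + 305) mod 7 = 6 -> Sunday
Last day offset: 30 - 1 = 29 days
Weekday index = (6 + 29) mod 7 = 0

Monday, November 30


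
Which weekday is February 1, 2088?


Target: February 1, 2088
Anchor: Jan 1, 2088. With p = 2088 - 1 = 2087: (p + p//4 - p//100 + p//400) mod 7 = (2087 + 521 - 20 + 5) mod 7 = 2593 mod 7 = 3 -> Thursday (Mon=0 ... Sun=6)
Days before February (Jan): 31 days
Weekday index = (3 + 31) mod 7 = 6

Sunday


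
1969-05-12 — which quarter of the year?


Month: May (month 5)
Q1: Jan-Mar, Q2: Apr-Jun, Q3: Jul-Sep, Q4: Oct-Dec

Q2


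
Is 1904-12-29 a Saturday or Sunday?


Anchor: Jan 1, 1904. With p = 1904 - 1 = 1903: (p + p//4 - p//100 + p//400) mod 7 = (1903 + 475 - 19 + 4) mod 7 = 2363 mod 7 = 4 -> Friday (Mon=0 ... Sun=6)
Day of year: 364; offset = 363
Weekday index = (4 + 363) mod 7 = 3 -> Thursday
Weekend days: Saturday, Sunday

No


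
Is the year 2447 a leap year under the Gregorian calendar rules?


Gregorian leap year rule: divisible by 4, but not by 100, unless also by 400.
2447 is not divisible by 4 -> not a leap year

No


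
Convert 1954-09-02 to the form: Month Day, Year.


ISO 1954-09-02 parses as year=1954, month=09, day=02
Month 9 -> September

September 2, 1954


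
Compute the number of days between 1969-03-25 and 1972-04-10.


From 1969-03-25 to 1972-04-10
1969-03-25: days before March = 31 + 28 = 59 (1969 is not a leap year); day of year = 59 + 25 = 84
1972-04-10: days before April = 31 + 29 + 31 = 91 (1972 is a leap year); day of year = 91 + 10 = 101
Rest of 1969: 365 - 84 = 281
Full years 1970 (365), 1971 (365): 730
Total = 281 + 730 + 101 = 1112

1112 days


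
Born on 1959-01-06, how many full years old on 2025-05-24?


Birth: 1959-01-06
Reference: 2025-05-24
Year difference: 2025 - 1959 = 66

66 years old


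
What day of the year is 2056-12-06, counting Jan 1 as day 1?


Date: December 6, 2056
Days in months 1 through 11: 335
Plus 6 days in December

Day of year: 341


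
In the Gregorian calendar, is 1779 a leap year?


Gregorian leap year rule: divisible by 4, but not by 100, unless also by 400.
1779 is not divisible by 4 -> not a leap year

No


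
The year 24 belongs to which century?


Century = (year - 1) // 100 + 1
= (24 - 1) // 100 + 1
= 23 // 100 + 1
= 0 + 1

1st century


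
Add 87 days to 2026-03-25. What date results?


Start: 2026-03-25, add 87 days
March 2026 has 31 days: 31 - 25 = 6 days to March 31 -> 81 left
April 2026 has 30 days -> 51 left
May 2026 has 31 days -> 20 left
June 2026: 20 <= 30 -> lands on June 20

Result: 2026-06-20


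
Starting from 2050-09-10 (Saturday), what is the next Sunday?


Current: Saturday
Target: Sunday
Days ahead: 1

Next Sunday: 2050-09-11


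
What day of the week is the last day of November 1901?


November 1901 has 30 days
Anchor: Jan 1, 1901. With p = 1901 - 1 = 1900: (p + p//4 - p//100 + p//400) mod 7 = (1900 + 475 - 19 + 4) mod 7 = 2360 mod 7 = 1 -> Tuesday (Mon=0 ... Sun=6)
Days before November (Jan-Oct): 304; November 1 index = (1 + 304) mod 7 = 4 -> Friday
Last day offset: 30 - 1 = 29 days
Weekday index = (4 + 29) mod 7 = 5

Saturday, November 30


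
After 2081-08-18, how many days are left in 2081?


Day of year: 230 of 365
Remaining = 365 - 230

135 days


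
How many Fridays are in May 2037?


May 2037 has 31 days
Anchor: Jan 1, 2037. With p = 2037 - 1 = 2036: (p + p//4 - p//100 + p//400) mod 7 = (2036 + 509 - 20 + 5) mod 7 = 2530 mod 7 = 3 -> Thursday (Mon=0 ... Sun=6)
Days before May (Jan-Apr): 120; May 1 index = (3 + 120) mod 7 = 4 -> Friday
First Friday is May 1
Fridays: 1, 8, 15, 22, 29

5 Fridays


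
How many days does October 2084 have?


October 2084

31 days


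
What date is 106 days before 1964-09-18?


Start: 1964-09-18, subtract 106 days
Back 18 days from September 18 reaches August 31, 1964 -> 88 left
August 1964 has 31 days -> back to July 31, 1964 -> 57 left
July 1964 has 31 days -> back to June 30, 1964 -> 26 left
June 1964: 30 - 26 = 4 -> lands on June 4

Result: 1964-06-04


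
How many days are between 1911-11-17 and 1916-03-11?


From 1911-11-17 to 1916-03-11
1911-11-17: days before November = 31 + 28 + 31 + 30 + 31 + 30 + 31 + 31 + 30 + 31 = 304 (1911 is not a leap year); day of year = 304 + 17 = 321
1916-03-11: days before March = 31 + 29 = 60 (1916 is a leap year); day of year = 60 + 11 = 71
Rest of 1911: 365 - 321 = 44
Full years 1912 (366), 1913 (365), 1914 (365), 1915 (365): 1461
Total = 44 + 1461 + 71 = 1576

1576 days


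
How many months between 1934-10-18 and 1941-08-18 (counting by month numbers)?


From October 1934 to August 1941
7 years * 12 = 84 months, minus 2 months = 82

82 months


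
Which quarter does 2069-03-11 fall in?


Month: March (month 3)
Q1: Jan-Mar, Q2: Apr-Jun, Q3: Jul-Sep, Q4: Oct-Dec

Q1


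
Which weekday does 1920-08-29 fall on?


Date: August 29, 1920
Anchor: Jan 1, 1920. With p = 1920 - 1 = 1919: (p + p//4 - p//100 + p//400) mod 7 = (1919 + 479 - 19 + 4) mod 7 = 2383 mod 7 = 3 -> Thursday (Mon=0 ... Sun=6)
Days before August (Jan-Jul): 213; offset = 213 + 29 - 1 = 241
Weekday index = (3 + 241) mod 7 = 6

Day of the week: Sunday


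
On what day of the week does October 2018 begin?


Target: October 1, 2018
Anchor: Jan 1, 2018. With p = 2018 - 1 = 2017: (p + p//4 - p//100 + p//400) mod 7 = (2017 + 504 - 20 + 5) mod 7 = 2506 mod 7 = 0 -> Monday (Mon=0 ... Sun=6)
Days before October (Jan-Sep): 273 days
Weekday index = (0 + 273) mod 7 = 0

Monday


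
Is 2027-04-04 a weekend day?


Anchor: Jan 1, 2027. With p = 2027 - 1 = 2026: (p + p//4 - p//100 + p//400) mod 7 = (2026 + 506 - 20 + 5) mod 7 = 2517 mod 7 = 4 -> Friday (Mon=0 ... Sun=6)
Day of year: 94; offset = 93
Weekday index = (4 + 93) mod 7 = 6 -> Sunday
Weekend days: Saturday, Sunday

Yes


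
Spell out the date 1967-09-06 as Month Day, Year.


ISO 1967-09-06 parses as year=1967, month=09, day=06
Month 9 -> September

September 6, 1967


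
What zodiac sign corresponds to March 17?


Date: March 17
Conventional tropical zodiac dates: Pisces from February 19 onward; Aries starts March 21
March 17 falls within the Pisces range

Pisces


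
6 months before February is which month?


February is month 2
2 - 6 = -4; wrap: -4 + 12 = 8

August


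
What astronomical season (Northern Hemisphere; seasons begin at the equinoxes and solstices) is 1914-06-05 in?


Date: June 5
Astronomical Spring (approx.; exact equinox/solstice day varies by year): March 20 to June 20
June 5 falls within the Spring window

Spring


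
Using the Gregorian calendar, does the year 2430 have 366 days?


Gregorian leap year rule: divisible by 4, but not by 100, unless also by 400.
2430 is not divisible by 4 -> not a leap year

No


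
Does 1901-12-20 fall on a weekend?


Anchor: Jan 1, 1901. With p = 1901 - 1 = 1900: (p + p//4 - p//100 + p//400) mod 7 = (1900 + 475 - 19 + 4) mod 7 = 2360 mod 7 = 1 -> Tuesday (Mon=0 ... Sun=6)
Day of year: 354; offset = 353
Weekday index = (1 + 353) mod 7 = 4 -> Friday
Weekend days: Saturday, Sunday

No


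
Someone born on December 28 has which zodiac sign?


Date: December 28
Conventional tropical zodiac dates: Capricorn from December 22 onward; Aquarius starts January 20
December 28 falls within the Capricorn range

Capricorn


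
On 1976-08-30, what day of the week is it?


Date: August 30, 1976
Anchor: Jan 1, 1976. With p = 1976 - 1 = 1975: (p + p//4 - p//100 + p//400) mod 7 = (1975 + 493 - 19 + 4) mod 7 = 2453 mod 7 = 3 -> Thursday (Mon=0 ... Sun=6)
Days before August (Jan-Jul): 213; offset = 213 + 30 - 1 = 242
Weekday index = (3 + 242) mod 7 = 0

Day of the week: Monday


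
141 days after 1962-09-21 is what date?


Start: 1962-09-21, add 141 days
September 1962 has 30 days: 30 - 21 = 9 days to September 30 -> 132 left
October 1962 has 31 days -> 101 left
November 1962 has 30 days -> 71 left
December 1962 has 31 days -> 40 left
January 1963 has 31 days -> 9 left
February 1963: 9 <= 28 -> lands on February 9

Result: 1963-02-09


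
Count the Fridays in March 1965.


March 1965 has 31 days
Anchor: Jan 1, 1965. With p = 1965 - 1 = 1964: (p + p//4 - p//100 + p//400) mod 7 = (1964 + 491 - 19 + 4) mod 7 = 2440 mod 7 = 4 -> Friday (Mon=0 ... Sun=6)
Days before March (Jan-Feb): 59; March 1 index = (4 + 59) mod 7 = 0 -> Monday
First Friday is March 5
Fridays: 5, 12, 19, 26

4 Fridays


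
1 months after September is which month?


September is month 9
9 + 1 = 10

October


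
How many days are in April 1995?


April 1995

30 days


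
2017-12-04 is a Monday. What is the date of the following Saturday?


Current: Monday
Target: Saturday
Days ahead: 5

Next Saturday: 2017-12-09


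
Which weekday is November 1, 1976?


Target: November 1, 1976
Anchor: Jan 1, 1976. With p = 1976 - 1 = 1975: (p + p//4 - p//100 + p//400) mod 7 = (1975 + 493 - 19 + 4) mod 7 = 2453 mod 7 = 3 -> Thursday (Mon=0 ... Sun=6)
Days before November (Jan-Oct): 305 days
Weekday index = (3 + 305) mod 7 = 0

Monday


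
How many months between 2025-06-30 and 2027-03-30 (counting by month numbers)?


From June 2025 to March 2027
2 years * 12 = 24 months, minus 3 months = 21

21 months


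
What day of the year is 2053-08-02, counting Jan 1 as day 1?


Date: August 2, 2053
Days in months 1 through 7: 212
Plus 2 days in August

Day of year: 214


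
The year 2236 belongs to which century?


Century = (year - 1) // 100 + 1
= (2236 - 1) // 100 + 1
= 2235 // 100 + 1
= 22 + 1

23rd century


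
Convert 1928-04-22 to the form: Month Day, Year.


ISO 1928-04-22 parses as year=1928, month=04, day=22
Month 4 -> April

April 22, 1928


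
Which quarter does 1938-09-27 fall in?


Month: September (month 9)
Q1: Jan-Mar, Q2: Apr-Jun, Q3: Jul-Sep, Q4: Oct-Dec

Q3


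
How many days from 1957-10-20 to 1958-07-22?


From 1957-10-20 to 1958-07-22
1957-10-20: days before October = 31 + 28 + 31 + 30 + 31 + 30 + 31 + 31 + 30 = 273 (1957 is not a leap year); day of year = 273 + 20 = 293
1958-07-22: days before July = 31 + 28 + 31 + 30 + 31 + 30 = 181 (1958 is not a leap year); day of year = 181 + 22 = 203
Rest of 1957: 365 - 293 = 72
Total = 72 + 203 = 275

275 days


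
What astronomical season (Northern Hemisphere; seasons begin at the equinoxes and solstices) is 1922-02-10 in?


Date: February 10
Astronomical Winter (approx.; exact equinox/solstice day varies by year): December 21 to March 19
February 10 falls within the Winter window

Winter


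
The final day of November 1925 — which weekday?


November 1925 has 30 days
Anchor: Jan 1, 1925. With p = 1925 - 1 = 1924: (p + p//4 - p//100 + p//400) mod 7 = (1924 + 481 - 19 + 4) mod 7 = 2390 mod 7 = 3 -> Thursday (Mon=0 ... Sun=6)
Days before November (Jan-Oct): 304; November 1 index = (3 + 304) mod 7 = 6 -> Sunday
Last day offset: 30 - 1 = 29 days
Weekday index = (6 + 29) mod 7 = 0

Monday, November 30


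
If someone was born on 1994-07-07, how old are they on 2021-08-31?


Birth: 1994-07-07
Reference: 2021-08-31
Year difference: 2021 - 1994 = 27

27 years old


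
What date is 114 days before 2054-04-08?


Start: 2054-04-08, subtract 114 days
Back 8 days from April 8 reaches March 31, 2054 -> 106 left
March 2054 has 31 days -> back to February 28, 2054 -> 75 left
February 2054 has 28 days -> back to January 31, 2054 -> 47 left
January 2054 has 31 days -> back to December 31, 2053 -> 16 left
December 2053: 31 - 16 = 15 -> lands on December 15

Result: 2053-12-15


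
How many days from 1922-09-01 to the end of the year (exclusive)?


Day of year: 244 of 365
Remaining = 365 - 244

121 days


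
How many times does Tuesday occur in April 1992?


April 1992 has 30 days
Anchor: Jan 1, 1992. With p = 1992 - 1 = 1991: (p + p//4 - p//100 + p//400) mod 7 = (1991 + 497 - 19 + 4) mod 7 = 2473 mod 7 = 2 -> Wednesday (Mon=0 ... Sun=6)
Days before April (Jan-Mar): 91; April 1 index = (2 + 91) mod 7 = 2 -> Wednesday
First Tuesday is April 7
Tuesdays: 7, 14, 21, 28

4 Tuesdays


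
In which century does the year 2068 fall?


Century = (year - 1) // 100 + 1
= (2068 - 1) // 100 + 1
= 2067 // 100 + 1
= 20 + 1

21st century


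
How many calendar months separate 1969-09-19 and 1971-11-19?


From September 1969 to November 1971
2 years * 12 = 24 months, plus 2 months = 26

26 months


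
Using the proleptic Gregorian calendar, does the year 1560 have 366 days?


Gregorian leap year rule: divisible by 4, but not by 100, unless also by 400.
1560 is divisible by 4 but not 100 -> leap year

Yes


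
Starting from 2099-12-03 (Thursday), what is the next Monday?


Current: Thursday
Target: Monday
Days ahead: 4

Next Monday: 2099-12-07


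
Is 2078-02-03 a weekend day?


Anchor: Jan 1, 2078. With p = 2078 - 1 = 2077: (p + p//4 - p//100 + p//400) mod 7 = (2077 + 519 - 20 + 5) mod 7 = 2581 mod 7 = 5 -> Saturday (Mon=0 ... Sun=6)
Day of year: 34; offset = 33
Weekday index = (5 + 33) mod 7 = 3 -> Thursday
Weekend days: Saturday, Sunday

No


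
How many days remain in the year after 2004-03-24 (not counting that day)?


Day of year: 84 of 366
Remaining = 366 - 84

282 days


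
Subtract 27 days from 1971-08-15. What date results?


Start: 1971-08-15, subtract 27 days
Back 15 days from August 15 reaches July 31, 1971 -> 12 left
July 1971: 31 - 12 = 19 -> lands on July 19

Result: 1971-07-19


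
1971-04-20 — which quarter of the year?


Month: April (month 4)
Q1: Jan-Mar, Q2: Apr-Jun, Q3: Jul-Sep, Q4: Oct-Dec

Q2


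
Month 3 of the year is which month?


Month 3 of 12

March


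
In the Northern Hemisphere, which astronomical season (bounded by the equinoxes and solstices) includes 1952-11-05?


Date: November 5
Astronomical Autumn (approx.; exact equinox/solstice day varies by year): September 22 to December 20
November 5 falls within the Autumn window

Autumn


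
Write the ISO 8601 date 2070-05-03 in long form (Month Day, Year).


ISO 2070-05-03 parses as year=2070, month=05, day=03
Month 5 -> May

May 3, 2070


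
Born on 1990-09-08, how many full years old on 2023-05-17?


Birth: 1990-09-08
Reference: 2023-05-17
Year difference: 2023 - 1990 = 33
Birthday not yet reached in 2023, subtract 1

32 years old


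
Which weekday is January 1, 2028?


Target: January 1, 2028
Anchor: Jan 1, 2028. With p = 2028 - 1 = 2027: (p + p//4 - p//100 + p//400) mod 7 = (2027 + 506 - 20 + 5) mod 7 = 2518 mod 7 = 5 -> Saturday (Mon=0 ... Sun=6)
Offset from anchor: 0 days
Weekday index = (5 + 0) mod 7 = 5

Saturday


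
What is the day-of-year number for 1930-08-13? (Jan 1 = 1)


Date: August 13, 1930
Days in months 1 through 7: 212
Plus 13 days in August

Day of year: 225


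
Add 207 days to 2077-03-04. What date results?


Start: 2077-03-04, add 207 days
March 2077 has 31 days: 31 - 4 = 27 days to March 31 -> 180 left
April 2077 has 30 days -> 150 left
May 2077 has 31 days -> 119 left
June 2077 has 30 days -> 89 left
July 2077 has 31 days -> 58 left
August 2077 has 31 days -> 27 left
September 2077: 27 <= 30 -> lands on September 27

Result: 2077-09-27


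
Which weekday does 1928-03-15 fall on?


Date: March 15, 1928
Anchor: Jan 1, 1928. With p = 1928 - 1 = 1927: (p + p//4 - p//100 + p//400) mod 7 = (1927 + 481 - 19 + 4) mod 7 = 2393 mod 7 = 6 -> Sunday (Mon=0 ... Sun=6)
Days before March (Jan-Feb): 60; offset = 60 + 15 - 1 = 74
Weekday index = (6 + 74) mod 7 = 3

Day of the week: Thursday


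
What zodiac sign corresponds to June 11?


Date: June 11
Conventional tropical zodiac dates: Gemini from May 21 onward; Cancer starts June 21
June 11 falls within the Gemini range

Gemini


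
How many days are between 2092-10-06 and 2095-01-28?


From 2092-10-06 to 2095-01-28
2092-10-06: days before October = 31 + 29 + 31 + 30 + 31 + 30 + 31 + 31 + 30 = 274 (2092 is a leap year); day of year = 274 + 6 = 280
2095-01-28: day of year = 28
Rest of 2092: 366 - 280 = 86
Full years 2093 (365), 2094 (365): 730
Total = 86 + 730 + 28 = 844

844 days


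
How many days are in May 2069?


May 2069

31 days


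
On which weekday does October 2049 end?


October 2049 has 31 days
Anchor: Jan 1, 2049. With p = 2049 - 1 = 2048: (p + p//4 - p//100 + p//400) mod 7 = (2048 + 512 - 20 + 5) mod 7 = 2545 mod 7 = 4 -> Friday (Mon=0 ... Sun=6)
Days before October (Jan-Sep): 273; October 1 index = (4 + 273) mod 7 = 4 -> Friday
Last day offset: 31 - 1 = 30 days
Weekday index = (4 + 30) mod 7 = 6

Sunday, October 31


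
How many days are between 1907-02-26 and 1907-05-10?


From 1907-02-26 to 1907-05-10
1907-02-26: days before February = 31; day of year = 31 + 26 = 57
1907-05-10: days before May = 31 + 28 + 31 + 30 = 120 (1907 is not a leap year); day of year = 120 + 10 = 130
Same year: 130 - 57 = 73

73 days


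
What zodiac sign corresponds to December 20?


Date: December 20
Conventional tropical zodiac dates: Sagittarius from November 22 onward; Capricorn starts December 22
December 20 falls within the Sagittarius range

Sagittarius


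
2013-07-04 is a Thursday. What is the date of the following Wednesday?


Current: Thursday
Target: Wednesday
Days ahead: 6

Next Wednesday: 2013-07-10


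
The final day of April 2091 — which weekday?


April 2091 has 30 days
Anchor: Jan 1, 2091. With p = 2091 - 1 = 2090: (p + p//4 - p//100 + p//400) mod 7 = (2090 + 522 - 20 + 5) mod 7 = 2597 mod 7 = 0 -> Monday (Mon=0 ... Sun=6)
Days before April (Jan-Mar): 90; April 1 index = (0 + 90) mod 7 = 6 -> Sunday
Last day offset: 30 - 1 = 29 days
Weekday index = (6 + 29) mod 7 = 0

Monday, April 30


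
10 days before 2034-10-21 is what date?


Start: 2034-10-21, subtract 10 days
21 - 10 = 11 stays within October 2034

Result: 2034-10-11


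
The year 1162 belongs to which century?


Century = (year - 1) // 100 + 1
= (1162 - 1) // 100 + 1
= 1161 // 100 + 1
= 11 + 1

12th century


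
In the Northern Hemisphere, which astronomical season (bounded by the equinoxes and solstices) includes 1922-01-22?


Date: January 22
Astronomical Winter (approx.; exact equinox/solstice day varies by year): December 21 to March 19
January 22 falls within the Winter window

Winter


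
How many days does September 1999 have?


September 1999

30 days


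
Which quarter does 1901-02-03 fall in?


Month: February (month 2)
Q1: Jan-Mar, Q2: Apr-Jun, Q3: Jul-Sep, Q4: Oct-Dec

Q1


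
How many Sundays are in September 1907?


September 1907 has 30 days
Anchor: Jan 1, 1907. With p = 1907 - 1 = 1906: (p + p//4 - p//100 + p//400) mod 7 = (1906 + 476 - 19 + 4) mod 7 = 2367 mod 7 = 1 -> Tuesday (Mon=0 ... Sun=6)
Days before September (Jan-Aug): 243; September 1 index = (1 + 243) mod 7 = 6 -> Sunday
First Sunday is September 1
Sundays: 1, 8, 15, 22, 29

5 Sundays


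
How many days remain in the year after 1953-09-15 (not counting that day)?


Day of year: 258 of 365
Remaining = 365 - 258

107 days


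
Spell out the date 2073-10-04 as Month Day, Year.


ISO 2073-10-04 parses as year=2073, month=10, day=04
Month 10 -> October

October 4, 2073


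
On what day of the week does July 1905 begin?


Target: July 1, 1905
Anchor: Jan 1, 1905. With p = 1905 - 1 = 1904: (p + p//4 - p//100 + p//400) mod 7 = (1904 + 476 - 19 + 4) mod 7 = 2365 mod 7 = 6 -> Sunday (Mon=0 ... Sun=6)
Days before July (Jan-Jun): 181 days
Weekday index = (6 + 181) mod 7 = 5

Saturday


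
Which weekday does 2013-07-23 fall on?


Date: July 23, 2013
Anchor: Jan 1, 2013. With p = 2013 - 1 = 2012: (p + p//4 - p//100 + p//400) mod 7 = (2012 + 503 - 20 + 5) mod 7 = 2500 mod 7 = 1 -> Tuesday (Mon=0 ... Sun=6)
Days before July (Jan-Jun): 181; offset = 181 + 23 - 1 = 203
Weekday index = (1 + 203) mod 7 = 1

Day of the week: Tuesday


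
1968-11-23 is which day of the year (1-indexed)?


Date: November 23, 1968
Days in months 1 through 10: 305
Plus 23 days in November

Day of year: 328


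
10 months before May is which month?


May is month 5
5 - 10 = -5; wrap: -5 + 12 = 7

July


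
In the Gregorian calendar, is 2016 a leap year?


Gregorian leap year rule: divisible by 4, but not by 100, unless also by 400.
2016 is divisible by 4 but not 100 -> leap year

Yes


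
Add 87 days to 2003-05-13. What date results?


Start: 2003-05-13, add 87 days
May 2003 has 31 days: 31 - 13 = 18 days to May 31 -> 69 left
June 2003 has 30 days -> 39 left
July 2003 has 31 days -> 8 left
August 2003: 8 <= 31 -> lands on August 8

Result: 2003-08-08


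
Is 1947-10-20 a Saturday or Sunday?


Anchor: Jan 1, 1947. With p = 1947 - 1 = 1946: (p + p//4 - p//100 + p//400) mod 7 = (1946 + 486 - 19 + 4) mod 7 = 2417 mod 7 = 2 -> Wednesday (Mon=0 ... Sun=6)
Day of year: 293; offset = 292
Weekday index = (2 + 292) mod 7 = 0 -> Monday
Weekend days: Saturday, Sunday

No


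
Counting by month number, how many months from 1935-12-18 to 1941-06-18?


From December 1935 to June 1941
6 years * 12 = 72 months, minus 6 months = 66

66 months


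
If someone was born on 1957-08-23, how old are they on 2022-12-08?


Birth: 1957-08-23
Reference: 2022-12-08
Year difference: 2022 - 1957 = 65

65 years old


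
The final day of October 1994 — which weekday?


October 1994 has 31 days
Anchor: Jan 1, 1994. With p = 1994 - 1 = 1993: (p + p//4 - p//100 + p//400) mod 7 = (1993 + 498 - 19 + 4) mod 7 = 2476 mod 7 = 5 -> Saturday (Mon=0 ... Sun=6)
Days before October (Jan-Sep): 273; October 1 index = (5 + 273) mod 7 = 5 -> Saturday
Last day offset: 31 - 1 = 30 days
Weekday index = (5 + 30) mod 7 = 0

Monday, October 31


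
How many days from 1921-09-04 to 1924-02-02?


From 1921-09-04 to 1924-02-02
1921-09-04: days before September = 31 + 28 + 31 + 30 + 31 + 30 + 31 + 31 = 243 (1921 is not a leap year); day of year = 243 + 4 = 247
1924-02-02: days before February = 31; day of year = 31 + 2 = 33
Rest of 1921: 365 - 247 = 118
Full years 1922 (365), 1923 (365): 730
Total = 118 + 730 + 33 = 881

881 days


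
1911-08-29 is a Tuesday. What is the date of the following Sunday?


Current: Tuesday
Target: Sunday
Days ahead: 5

Next Sunday: 1911-09-03


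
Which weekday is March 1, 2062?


Target: March 1, 2062
Anchor: Jan 1, 2062. With p = 2062 - 1 = 2061: (p + p//4 - p//100 + p//400) mod 7 = (2061 + 515 - 20 + 5) mod 7 = 2561 mod 7 = 6 -> Sunday (Mon=0 ... Sun=6)
Days before March (Jan-Feb): 59 days
Weekday index = (6 + 59) mod 7 = 2

Wednesday


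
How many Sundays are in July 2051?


July 2051 has 31 days
Anchor: Jan 1, 2051. With p = 2051 - 1 = 2050: (p + p//4 - p//100 + p//400) mod 7 = (2050 + 512 - 20 + 5) mod 7 = 2547 mod 7 = 6 -> Sunday (Mon=0 ... Sun=6)
Days before July (Jan-Jun): 181; July 1 index = (6 + 181) mod 7 = 5 -> Saturday
First Sunday is July 2
Sundays: 2, 9, 16, 23, 30

5 Sundays


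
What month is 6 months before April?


April is month 4
4 - 6 = -2; wrap: -2 + 12 = 10

October


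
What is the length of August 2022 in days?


August 2022

31 days


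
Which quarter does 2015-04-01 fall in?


Month: April (month 4)
Q1: Jan-Mar, Q2: Apr-Jun, Q3: Jul-Sep, Q4: Oct-Dec

Q2


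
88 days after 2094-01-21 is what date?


Start: 2094-01-21, add 88 days
January 2094 has 31 days: 31 - 21 = 10 days to January 31 -> 78 left
February 2094 has 28 days -> 50 left
March 2094 has 31 days -> 19 left
April 2094: 19 <= 30 -> lands on April 19

Result: 2094-04-19


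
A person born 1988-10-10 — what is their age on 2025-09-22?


Birth: 1988-10-10
Reference: 2025-09-22
Year difference: 2025 - 1988 = 37
Birthday not yet reached in 2025, subtract 1

36 years old


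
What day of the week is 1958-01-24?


Date: January 24, 1958
Anchor: Jan 1, 1958. With p = 1958 - 1 = 1957: (p + p//4 - p//100 + p//400) mod 7 = (1957 + 489 - 19 + 4) mod 7 = 2431 mod 7 = 2 -> Wednesday (Mon=0 ... Sun=6)
Days into year = 24 - 1 = 23
Weekday index = (2 + 23) mod 7 = 4

Day of the week: Friday


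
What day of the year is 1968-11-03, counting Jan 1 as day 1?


Date: November 3, 1968
Days in months 1 through 10: 305
Plus 3 days in November

Day of year: 308


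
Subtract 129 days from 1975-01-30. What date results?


Start: 1975-01-30, subtract 129 days
Back 30 days from January 30 reaches December 31, 1974 -> 99 left
December 1974 has 31 days -> back to November 30, 1974 -> 68 left
November 1974 has 30 days -> back to October 31, 1974 -> 38 left
October 1974 has 31 days -> back to September 30, 1974 -> 7 left
September 1974: 30 - 7 = 23 -> lands on September 23

Result: 1974-09-23


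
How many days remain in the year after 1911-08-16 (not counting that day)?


Day of year: 228 of 365
Remaining = 365 - 228

137 days


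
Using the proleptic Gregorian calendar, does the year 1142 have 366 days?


Gregorian leap year rule: divisible by 4, but not by 100, unless also by 400.
1142 is not divisible by 4 -> not a leap year

No


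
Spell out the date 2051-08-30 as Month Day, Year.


ISO 2051-08-30 parses as year=2051, month=08, day=30
Month 8 -> August

August 30, 2051


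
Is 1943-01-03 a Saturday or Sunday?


Anchor: Jan 1, 1943. With p = 1943 - 1 = 1942: (p + p//4 - p//100 + p//400) mod 7 = (1942 + 485 - 19 + 4) mod 7 = 2412 mod 7 = 4 -> Friday (Mon=0 ... Sun=6)
Day of year: 3; offset = 2
Weekday index = (4 + 2) mod 7 = 6 -> Sunday
Weekend days: Saturday, Sunday

Yes


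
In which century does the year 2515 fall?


Century = (year - 1) // 100 + 1
= (2515 - 1) // 100 + 1
= 2514 // 100 + 1
= 25 + 1

26th century


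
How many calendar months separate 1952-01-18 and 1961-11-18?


From January 1952 to November 1961
9 years * 12 = 108 months, plus 10 months = 118

118 months


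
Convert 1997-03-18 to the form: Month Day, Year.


ISO 1997-03-18 parses as year=1997, month=03, day=18
Month 3 -> March

March 18, 1997


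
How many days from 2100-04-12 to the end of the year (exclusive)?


Day of year: 102 of 365
Remaining = 365 - 102

263 days


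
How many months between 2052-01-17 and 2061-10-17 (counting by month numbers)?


From January 2052 to October 2061
9 years * 12 = 108 months, plus 9 months = 117

117 months


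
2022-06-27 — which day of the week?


Date: June 27, 2022
Anchor: Jan 1, 2022. With p = 2022 - 1 = 2021: (p + p//4 - p//100 + p//400) mod 7 = (2021 + 505 - 20 + 5) mod 7 = 2511 mod 7 = 5 -> Saturday (Mon=0 ... Sun=6)
Days before June (Jan-May): 151; offset = 151 + 27 - 1 = 177
Weekday index = (5 + 177) mod 7 = 0

Day of the week: Monday


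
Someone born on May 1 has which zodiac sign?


Date: May 1
Conventional tropical zodiac dates: Taurus from April 20 onward; Gemini starts May 21
May 1 falls within the Taurus range

Taurus


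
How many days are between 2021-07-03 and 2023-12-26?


From 2021-07-03 to 2023-12-26
2021-07-03: days before July = 31 + 28 + 31 + 30 + 31 + 30 = 181 (2021 is not a leap year); day of year = 181 + 3 = 184
2023-12-26: days before December = 31 + 28 + 31 + 30 + 31 + 30 + 31 + 31 + 30 + 31 + 30 = 334 (2023 is not a leap year); day of year = 334 + 26 = 360
Rest of 2021: 365 - 184 = 181
Full years 2022 (365): 365
Total = 181 + 365 + 360 = 906

906 days


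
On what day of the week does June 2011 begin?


Target: June 1, 2011
Anchor: Jan 1, 2011. With p = 2011 - 1 = 2010: (p + p//4 - p//100 + p//400) mod 7 = (2010 + 502 - 20 + 5) mod 7 = 2497 mod 7 = 5 -> Saturday (Mon=0 ... Sun=6)
Days before June (Jan-May): 151 days
Weekday index = (5 + 151) mod 7 = 2

Wednesday


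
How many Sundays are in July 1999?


July 1999 has 31 days
Anchor: Jan 1, 1999. With p = 1999 - 1 = 1998: (p + p//4 - p//100 + p//400) mod 7 = (1998 + 499 - 19 + 4) mod 7 = 2482 mod 7 = 4 -> Friday (Mon=0 ... Sun=6)
Days before July (Jan-Jun): 181; July 1 index = (4 + 181) mod 7 = 3 -> Thursday
First Sunday is July 4
Sundays: 4, 11, 18, 25

4 Sundays


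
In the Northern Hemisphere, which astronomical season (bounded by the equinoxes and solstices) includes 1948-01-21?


Date: January 21
Astronomical Winter (approx.; exact equinox/solstice day varies by year): December 21 to March 19
January 21 falls within the Winter window

Winter


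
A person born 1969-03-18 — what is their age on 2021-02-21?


Birth: 1969-03-18
Reference: 2021-02-21
Year difference: 2021 - 1969 = 52
Birthday not yet reached in 2021, subtract 1

51 years old


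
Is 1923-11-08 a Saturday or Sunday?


Anchor: Jan 1, 1923. With p = 1923 - 1 = 1922: (p + p//4 - p//100 + p//400) mod 7 = (1922 + 480 - 19 + 4) mod 7 = 2387 mod 7 = 0 -> Monday (Mon=0 ... Sun=6)
Day of year: 312; offset = 311
Weekday index = (0 + 311) mod 7 = 3 -> Thursday
Weekend days: Saturday, Sunday

No


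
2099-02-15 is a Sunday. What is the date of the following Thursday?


Current: Sunday
Target: Thursday
Days ahead: 4

Next Thursday: 2099-02-19


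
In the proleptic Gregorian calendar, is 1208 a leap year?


Gregorian leap year rule: divisible by 4, but not by 100, unless also by 400.
1208 is divisible by 4 but not 100 -> leap year

Yes


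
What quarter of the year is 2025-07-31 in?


Month: July (month 7)
Q1: Jan-Mar, Q2: Apr-Jun, Q3: Jul-Sep, Q4: Oct-Dec

Q3


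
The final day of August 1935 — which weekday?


August 1935 has 31 days
Anchor: Jan 1, 1935. With p = 1935 - 1 = 1934: (p + p//4 - p//100 + p//400) mod 7 = (1934 + 483 - 19 + 4) mod 7 = 2402 mod 7 = 1 -> Tuesday (Mon=0 ... Sun=6)
Days before August (Jan-Jul): 212; August 1 index = (1 + 212) mod 7 = 3 -> Thursday
Last day offset: 31 - 1 = 30 days
Weekday index = (3 + 30) mod 7 = 5

Saturday, August 31


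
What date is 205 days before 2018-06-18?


Start: 2018-06-18, subtract 205 days
Back 18 days from June 18 reaches May 31, 2018 -> 187 left
May 2018 has 31 days -> back to April 30, 2018 -> 156 left
April 2018 has 30 days -> back to March 31, 2018 -> 126 left
March 2018 has 31 days -> back to February 28, 2018 -> 95 left
February 2018 has 28 days -> back to January 31, 2018 -> 67 left
January 2018 has 31 days -> back to December 31, 2017 -> 36 left
December 2017 has 31 days -> back to November 30, 2017 -> 5 left
November 2017: 30 - 5 = 25 -> lands on November 25

Result: 2017-11-25


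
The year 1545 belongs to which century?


Century = (year - 1) // 100 + 1
= (1545 - 1) // 100 + 1
= 1544 // 100 + 1
= 15 + 1

16th century


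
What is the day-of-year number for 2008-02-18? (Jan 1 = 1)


Date: February 18, 2008
Days in months 1 through 1: 31
Plus 18 days in February

Day of year: 49


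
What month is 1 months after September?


September is month 9
9 + 1 = 10

October


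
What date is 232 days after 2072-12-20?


Start: 2072-12-20, add 232 days
December 2072 has 31 days: 31 - 20 = 11 days to December 31 -> 221 left
January 2073 has 31 days -> 190 left
February 2073 has 28 days -> 162 left
March 2073 has 31 days -> 131 left
April 2073 has 30 days -> 101 left
May 2073 has 31 days -> 70 left
June 2073 has 30 days -> 40 left
July 2073 has 31 days -> 9 left
August 2073: 9 <= 31 -> lands on August 9

Result: 2073-08-09


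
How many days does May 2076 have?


May 2076

31 days


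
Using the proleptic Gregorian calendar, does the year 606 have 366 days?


Gregorian leap year rule: divisible by 4, but not by 100, unless also by 400.
606 is not divisible by 4 -> not a leap year

No


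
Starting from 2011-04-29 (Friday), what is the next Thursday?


Current: Friday
Target: Thursday
Days ahead: 6

Next Thursday: 2011-05-05


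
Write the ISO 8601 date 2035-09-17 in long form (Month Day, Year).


ISO 2035-09-17 parses as year=2035, month=09, day=17
Month 9 -> September

September 17, 2035


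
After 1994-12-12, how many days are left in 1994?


Day of year: 346 of 365
Remaining = 365 - 346

19 days


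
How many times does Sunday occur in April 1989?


April 1989 has 30 days
Anchor: Jan 1, 1989. With p = 1989 - 1 = 1988: (p + p//4 - p//100 + p//400) mod 7 = (1988 + 497 - 19 + 4) mod 7 = 2470 mod 7 = 6 -> Sunday (Mon=0 ... Sun=6)
Days before April (Jan-Mar): 90; April 1 index = (6 + 90) mod 7 = 5 -> Saturday
First Sunday is April 2
Sundays: 2, 9, 16, 23, 30

5 Sundays


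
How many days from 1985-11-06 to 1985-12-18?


From 1985-11-06 to 1985-12-18
1985-11-06: days before November = 31 + 28 + 31 + 30 + 31 + 30 + 31 + 31 + 30 + 31 = 304 (1985 is not a leap year); day of year = 304 + 6 = 310
1985-12-18: days before December = 31 + 28 + 31 + 30 + 31 + 30 + 31 + 31 + 30 + 31 + 30 = 334 (1985 is not a leap year); day of year = 334 + 18 = 352
Same year: 352 - 310 = 42

42 days


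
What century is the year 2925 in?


Century = (year - 1) // 100 + 1
= (2925 - 1) // 100 + 1
= 2924 // 100 + 1
= 29 + 1

30th century


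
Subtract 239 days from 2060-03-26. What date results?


Start: 2060-03-26, subtract 239 days
Back 26 days from March 26 reaches February 29, 2060 -> 213 left
February 2060 has 29 days -> back to January 31, 2060 -> 184 left
January 2060 has 31 days -> back to December 31, 2059 -> 153 left
December 2059 has 31 days -> back to November 30, 2059 -> 122 left
November 2059 has 30 days -> back to October 31, 2059 -> 92 left
October 2059 has 31 days -> back to September 30, 2059 -> 61 left
September 2059 has 30 days -> back to August 31, 2059 -> 31 left
August 2059 has 31 days -> back to July 31, 2059 -> 0 left
July 2059: 31 - 0 = 31 -> lands on July 31

Result: 2059-07-31
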